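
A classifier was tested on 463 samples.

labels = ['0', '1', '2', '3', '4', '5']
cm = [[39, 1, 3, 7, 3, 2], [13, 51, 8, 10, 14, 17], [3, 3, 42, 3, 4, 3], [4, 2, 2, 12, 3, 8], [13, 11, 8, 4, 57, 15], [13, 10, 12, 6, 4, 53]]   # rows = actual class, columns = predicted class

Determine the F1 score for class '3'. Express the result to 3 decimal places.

F1 score = 2·TP/(2·TP+FP+FN).
3: TP=12, FP=7+10+3+4+6=30, FN=4+2+2+3+8=19 → 24/73 = 0.3288

0.329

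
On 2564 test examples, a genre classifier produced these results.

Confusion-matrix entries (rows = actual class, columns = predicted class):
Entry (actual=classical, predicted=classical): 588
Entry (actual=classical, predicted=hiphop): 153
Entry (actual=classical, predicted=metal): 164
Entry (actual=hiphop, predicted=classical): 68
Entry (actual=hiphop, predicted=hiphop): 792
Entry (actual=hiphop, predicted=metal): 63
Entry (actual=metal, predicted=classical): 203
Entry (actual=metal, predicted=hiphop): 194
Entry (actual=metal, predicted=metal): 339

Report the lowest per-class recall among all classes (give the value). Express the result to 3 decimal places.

Per-class recall (TP/(TP+FN)):
  classical: TP=588, FN=153+164=317 → 588/905 = 0.6497
  hiphop: TP=792, FN=68+63=131 → 792/923 = 0.8581
  metal: TP=339, FN=203+194=397 → 339/736 = 0.4606
Lowest is class 'metal' with recall = 0.461.

0.461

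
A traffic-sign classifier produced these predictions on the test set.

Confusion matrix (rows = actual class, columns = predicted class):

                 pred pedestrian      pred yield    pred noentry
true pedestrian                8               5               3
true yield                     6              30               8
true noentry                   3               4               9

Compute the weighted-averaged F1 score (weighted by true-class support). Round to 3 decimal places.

Per-class F1 score (2·TP/(2·TP+FP+FN)):
  pedestrian: TP=8, FP=6+3=9, FN=5+3=8 → 16/33 = 0.4848
  yield: TP=30, FP=5+4=9, FN=6+8=14 → 60/83 = 0.7229
  noentry: TP=9, FP=3+8=11, FN=3+4=7 → 18/36 = 0.5000
Weighted-F1 score = Σ (supportᵢ/N)·F1 scoreᵢ with N=76: (16/76)·0.4848 + (44/76)·0.7229 + (16/76)·0.5000 = 0.626

0.626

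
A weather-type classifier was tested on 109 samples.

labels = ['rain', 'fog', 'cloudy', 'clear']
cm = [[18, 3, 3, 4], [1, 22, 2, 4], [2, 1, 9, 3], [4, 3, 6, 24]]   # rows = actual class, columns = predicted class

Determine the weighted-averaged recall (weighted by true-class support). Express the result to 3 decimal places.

0.670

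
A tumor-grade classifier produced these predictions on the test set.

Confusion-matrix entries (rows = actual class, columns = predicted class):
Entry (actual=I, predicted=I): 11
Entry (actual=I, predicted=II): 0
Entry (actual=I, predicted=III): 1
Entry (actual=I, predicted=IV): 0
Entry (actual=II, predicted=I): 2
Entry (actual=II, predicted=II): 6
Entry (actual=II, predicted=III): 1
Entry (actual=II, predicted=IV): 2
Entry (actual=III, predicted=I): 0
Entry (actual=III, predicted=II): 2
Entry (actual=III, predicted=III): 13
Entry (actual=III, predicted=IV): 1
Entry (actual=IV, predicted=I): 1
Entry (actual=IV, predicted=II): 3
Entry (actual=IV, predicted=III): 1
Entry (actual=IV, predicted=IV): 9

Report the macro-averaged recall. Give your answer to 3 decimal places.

Per-class recall (TP/(TP+FN)):
  I: TP=11, FN=0+1+0=1 → 11/12 = 0.9167
  II: TP=6, FN=2+1+2=5 → 6/11 = 0.5455
  III: TP=13, FN=0+2+1=3 → 13/16 = 0.8125
  IV: TP=9, FN=1+3+1=5 → 9/14 = 0.6429
Macro-recall = mean = (0.9167 + 0.5455 + 0.8125 + 0.6429) / 4 = 0.729

0.729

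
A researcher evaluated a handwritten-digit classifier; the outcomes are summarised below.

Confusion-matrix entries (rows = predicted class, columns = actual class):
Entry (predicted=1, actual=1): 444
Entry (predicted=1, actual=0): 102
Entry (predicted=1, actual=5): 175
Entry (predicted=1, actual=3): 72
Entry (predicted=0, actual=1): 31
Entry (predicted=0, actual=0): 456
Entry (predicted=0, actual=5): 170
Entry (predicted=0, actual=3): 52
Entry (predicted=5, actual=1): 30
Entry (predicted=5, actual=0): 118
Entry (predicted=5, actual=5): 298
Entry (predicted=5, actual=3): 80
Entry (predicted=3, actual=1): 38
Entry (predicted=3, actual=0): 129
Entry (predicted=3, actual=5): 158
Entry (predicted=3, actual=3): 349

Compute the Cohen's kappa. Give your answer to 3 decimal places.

0.433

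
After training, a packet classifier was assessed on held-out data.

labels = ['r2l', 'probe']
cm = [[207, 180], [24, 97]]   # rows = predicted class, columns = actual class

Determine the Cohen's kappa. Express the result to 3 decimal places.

Observed agreement pₒ = trace/N = 304/508 = 0.5984
Expected agreement pₑ = Σ (rowᵢ·colᵢ)/N² = (231·387 + 277·121)/508² = 0.4763
κ = (pₒ − pₑ)/(1 − pₑ) = (0.5984 − 0.4763)/(1 − 0.4763) = 0.233

0.233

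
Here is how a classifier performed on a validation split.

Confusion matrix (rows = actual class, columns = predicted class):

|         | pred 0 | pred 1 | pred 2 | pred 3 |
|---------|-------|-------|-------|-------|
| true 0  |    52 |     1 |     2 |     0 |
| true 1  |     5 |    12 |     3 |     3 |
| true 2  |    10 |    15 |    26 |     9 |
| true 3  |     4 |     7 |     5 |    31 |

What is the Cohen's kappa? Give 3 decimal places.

Observed agreement pₒ = trace/N = 121/185 = 0.6541
Expected agreement pₑ = Σ (rowᵢ·colᵢ)/N² = (55·71 + 23·35 + 60·36 + 47·43)/185² = 0.2598
κ = (pₒ − pₑ)/(1 − pₑ) = (0.6541 − 0.2598)/(1 − 0.2598) = 0.533

0.533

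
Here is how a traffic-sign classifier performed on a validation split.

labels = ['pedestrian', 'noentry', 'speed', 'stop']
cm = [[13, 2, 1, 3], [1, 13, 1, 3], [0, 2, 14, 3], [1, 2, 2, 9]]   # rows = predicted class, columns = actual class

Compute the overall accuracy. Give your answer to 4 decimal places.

0.7000

Accuracy = trace / total = (13+13+14+9=49) / 70 = 49/70 = 0.7000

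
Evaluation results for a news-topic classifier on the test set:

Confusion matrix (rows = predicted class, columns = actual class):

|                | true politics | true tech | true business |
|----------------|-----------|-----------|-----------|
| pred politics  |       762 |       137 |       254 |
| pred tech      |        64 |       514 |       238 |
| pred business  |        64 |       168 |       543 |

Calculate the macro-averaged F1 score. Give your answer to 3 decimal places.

0.658

Per-class F1 score (2·TP/(2·TP+FP+FN)):
  politics: TP=762, FP=137+254=391, FN=64+64=128 → 1524/2043 = 0.7460
  tech: TP=514, FP=64+238=302, FN=137+168=305 → 1028/1635 = 0.6287
  business: TP=543, FP=64+168=232, FN=254+238=492 → 1086/1810 = 0.6000
Macro-F1 score = mean = (0.7460 + 0.6287 + 0.6000) / 3 = 0.658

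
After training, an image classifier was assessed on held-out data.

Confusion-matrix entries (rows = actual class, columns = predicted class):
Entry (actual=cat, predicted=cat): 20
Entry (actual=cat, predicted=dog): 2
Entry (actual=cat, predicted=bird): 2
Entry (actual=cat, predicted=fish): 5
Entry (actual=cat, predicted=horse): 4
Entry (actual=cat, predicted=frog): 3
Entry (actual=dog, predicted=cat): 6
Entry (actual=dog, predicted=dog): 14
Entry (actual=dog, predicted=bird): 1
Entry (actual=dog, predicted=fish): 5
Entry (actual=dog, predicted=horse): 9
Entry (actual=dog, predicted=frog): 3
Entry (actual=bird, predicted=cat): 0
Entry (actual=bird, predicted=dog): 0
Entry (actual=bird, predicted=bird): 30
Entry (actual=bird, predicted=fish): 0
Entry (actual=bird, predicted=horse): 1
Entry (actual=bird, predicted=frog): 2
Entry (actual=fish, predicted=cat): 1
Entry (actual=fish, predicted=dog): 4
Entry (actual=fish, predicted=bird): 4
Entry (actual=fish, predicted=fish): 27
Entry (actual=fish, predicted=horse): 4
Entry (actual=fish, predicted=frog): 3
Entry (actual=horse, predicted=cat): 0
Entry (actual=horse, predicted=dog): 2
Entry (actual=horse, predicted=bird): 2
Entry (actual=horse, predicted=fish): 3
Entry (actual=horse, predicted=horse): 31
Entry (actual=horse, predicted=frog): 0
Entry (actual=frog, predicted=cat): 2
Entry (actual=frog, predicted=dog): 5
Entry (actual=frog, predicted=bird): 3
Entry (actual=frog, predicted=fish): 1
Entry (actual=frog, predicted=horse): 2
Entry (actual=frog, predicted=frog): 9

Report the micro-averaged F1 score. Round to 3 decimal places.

0.624

Micro-averaging pools counts across classes: ΣTP=131, ΣFP=79, ΣFN=79.
Micro-F1 score = 2·TP/(2·TP+FP+FN) on pooled counts = 0.624 (equals overall accuracy in single-label multiclass).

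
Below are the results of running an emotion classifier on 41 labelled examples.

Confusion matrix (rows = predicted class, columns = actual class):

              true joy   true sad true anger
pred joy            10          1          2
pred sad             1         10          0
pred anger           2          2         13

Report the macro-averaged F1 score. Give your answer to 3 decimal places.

0.805

Per-class F1 score (2·TP/(2·TP+FP+FN)):
  joy: TP=10, FP=1+2=3, FN=1+2=3 → 20/26 = 0.7692
  sad: TP=10, FP=1+0=1, FN=1+2=3 → 20/24 = 0.8333
  anger: TP=13, FP=2+2=4, FN=2+0=2 → 26/32 = 0.8125
Macro-F1 score = mean = (0.7692 + 0.8333 + 0.8125) / 3 = 0.805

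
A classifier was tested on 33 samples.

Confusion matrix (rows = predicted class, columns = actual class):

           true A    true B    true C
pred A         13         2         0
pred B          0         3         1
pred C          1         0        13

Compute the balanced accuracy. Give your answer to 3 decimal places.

0.819

Balanced accuracy = mean of per-class recall.
  A: recall = 13/14 = 0.9286
  B: recall = 3/5 = 0.6000
  C: recall = 13/14 = 0.9286
Mean = (0.9286 + 0.6000 + 0.9286) / 3 = 0.819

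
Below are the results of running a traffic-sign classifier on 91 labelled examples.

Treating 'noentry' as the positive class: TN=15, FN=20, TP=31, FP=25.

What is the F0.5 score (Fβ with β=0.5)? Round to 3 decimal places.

Fβ = (1+β²)·TP / ((1+β²)·TP + β²·FN + FP), with β²=1/4
= 1.25·31 / (1.25·31 + 0.25·20 + 25) = 0.564

0.564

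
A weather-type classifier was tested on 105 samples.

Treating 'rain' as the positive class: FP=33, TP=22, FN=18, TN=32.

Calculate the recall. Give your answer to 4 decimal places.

0.5500

Recall = TP/(TP+FN) = 22/(22+18) = 22/40 = 0.5500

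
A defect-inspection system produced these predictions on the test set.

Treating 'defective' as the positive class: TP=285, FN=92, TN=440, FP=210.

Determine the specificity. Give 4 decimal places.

Specificity = TN/(TN+FP) = 440/(440+210) = 0.6769

0.6769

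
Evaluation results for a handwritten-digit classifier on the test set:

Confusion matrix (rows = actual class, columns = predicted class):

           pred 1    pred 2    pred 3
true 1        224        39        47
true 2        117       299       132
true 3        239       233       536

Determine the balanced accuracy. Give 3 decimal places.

0.600

Balanced accuracy = mean of per-class recall.
  1: recall = 224/310 = 0.7226
  2: recall = 299/548 = 0.5456
  3: recall = 536/1008 = 0.5317
Mean = (0.7226 + 0.5456 + 0.5317) / 3 = 0.600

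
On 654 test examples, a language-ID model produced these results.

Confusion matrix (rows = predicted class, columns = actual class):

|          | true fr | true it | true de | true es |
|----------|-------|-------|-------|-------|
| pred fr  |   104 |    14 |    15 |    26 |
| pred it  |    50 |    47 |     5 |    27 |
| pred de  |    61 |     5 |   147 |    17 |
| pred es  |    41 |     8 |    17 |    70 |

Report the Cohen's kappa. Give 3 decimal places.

0.408

Observed agreement pₒ = trace/N = 368/654 = 0.5627
Expected agreement pₑ = Σ (rowᵢ·colᵢ)/N² = (256·159 + 74·129 + 184·230 + 140·136)/654² = 0.2609
κ = (pₒ − pₑ)/(1 − pₑ) = (0.5627 − 0.2609)/(1 − 0.2609) = 0.408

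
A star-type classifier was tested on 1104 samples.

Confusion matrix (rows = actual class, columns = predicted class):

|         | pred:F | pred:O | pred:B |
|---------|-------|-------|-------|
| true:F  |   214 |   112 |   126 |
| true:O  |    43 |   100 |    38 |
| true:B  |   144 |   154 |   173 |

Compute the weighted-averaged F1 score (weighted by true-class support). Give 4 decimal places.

Per-class F1 score (2·TP/(2·TP+FP+FN)):
  F: TP=214, FP=43+144=187, FN=112+126=238 → 428/853 = 0.50176
  O: TP=100, FP=112+154=266, FN=43+38=81 → 200/547 = 0.36563
  B: TP=173, FP=126+38=164, FN=144+154=298 → 346/808 = 0.42822
Weighted-F1 score = Σ (supportᵢ/N)·F1 scoreᵢ with N=1104: (452/1104)·0.50176 + (181/1104)·0.36563 + (471/1104)·0.42822 = 0.4481

0.4481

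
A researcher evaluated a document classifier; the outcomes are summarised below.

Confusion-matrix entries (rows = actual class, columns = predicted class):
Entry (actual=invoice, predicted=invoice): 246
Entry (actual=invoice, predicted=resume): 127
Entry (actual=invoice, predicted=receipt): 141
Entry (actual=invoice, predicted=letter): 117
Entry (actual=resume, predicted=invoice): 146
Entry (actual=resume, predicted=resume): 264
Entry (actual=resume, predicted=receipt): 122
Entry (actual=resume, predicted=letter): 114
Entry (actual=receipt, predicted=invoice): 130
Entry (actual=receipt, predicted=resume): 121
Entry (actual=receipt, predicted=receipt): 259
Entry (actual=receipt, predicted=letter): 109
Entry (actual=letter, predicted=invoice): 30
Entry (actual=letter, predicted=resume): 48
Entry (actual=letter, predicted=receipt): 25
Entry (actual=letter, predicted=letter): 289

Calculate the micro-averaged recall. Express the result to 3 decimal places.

Micro-averaging pools counts across classes: ΣTP=1058, ΣFP=1230, ΣFN=1230.
Micro-recall = TP/(TP+FN) on pooled counts = 0.462 (equals overall accuracy in single-label multiclass).

0.462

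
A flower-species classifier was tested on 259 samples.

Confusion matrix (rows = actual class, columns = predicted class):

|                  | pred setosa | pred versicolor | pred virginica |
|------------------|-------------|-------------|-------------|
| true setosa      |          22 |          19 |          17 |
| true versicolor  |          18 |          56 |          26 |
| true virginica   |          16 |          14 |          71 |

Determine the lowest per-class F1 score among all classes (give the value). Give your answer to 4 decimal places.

0.3860

Per-class F1 score (2·TP/(2·TP+FP+FN)):
  setosa: TP=22, FP=18+16=34, FN=19+17=36 → 44/114 = 0.38596
  versicolor: TP=56, FP=19+14=33, FN=18+26=44 → 112/189 = 0.59259
  virginica: TP=71, FP=17+26=43, FN=16+14=30 → 142/215 = 0.66047
Lowest is class 'setosa' with F1 score = 0.3860.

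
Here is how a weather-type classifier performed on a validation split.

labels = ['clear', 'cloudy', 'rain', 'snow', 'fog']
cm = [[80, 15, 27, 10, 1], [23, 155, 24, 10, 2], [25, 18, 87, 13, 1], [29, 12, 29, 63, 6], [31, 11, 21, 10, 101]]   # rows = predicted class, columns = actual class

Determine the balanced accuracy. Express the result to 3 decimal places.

0.625

Balanced accuracy = mean of per-class recall.
  clear: recall = 80/188 = 0.4255
  cloudy: recall = 155/211 = 0.7346
  rain: recall = 87/188 = 0.4628
  snow: recall = 63/106 = 0.5943
  fog: recall = 101/111 = 0.9099
Mean = (0.4255 + 0.7346 + 0.4628 + 0.5943 + 0.9099) / 5 = 0.625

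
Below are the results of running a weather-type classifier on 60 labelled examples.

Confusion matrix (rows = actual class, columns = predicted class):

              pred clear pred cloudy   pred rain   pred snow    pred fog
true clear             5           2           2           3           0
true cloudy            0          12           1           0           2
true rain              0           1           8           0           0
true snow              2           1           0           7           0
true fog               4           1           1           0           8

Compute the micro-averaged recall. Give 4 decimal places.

0.6667

Micro-averaging pools counts across classes: ΣTP=40, ΣFP=20, ΣFN=20.
Micro-recall = TP/(TP+FN) on pooled counts = 0.6667 (equals overall accuracy in single-label multiclass).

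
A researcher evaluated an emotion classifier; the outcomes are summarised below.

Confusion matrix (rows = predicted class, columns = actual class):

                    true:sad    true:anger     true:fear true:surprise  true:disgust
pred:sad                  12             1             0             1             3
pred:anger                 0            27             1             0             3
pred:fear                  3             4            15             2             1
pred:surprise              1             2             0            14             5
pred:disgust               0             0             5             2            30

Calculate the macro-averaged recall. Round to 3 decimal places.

0.742

Per-class recall (TP/(TP+FN)):
  sad: TP=12, FN=0+3+1+0=4 → 12/16 = 0.7500
  anger: TP=27, FN=1+4+2+0=7 → 27/34 = 0.7941
  fear: TP=15, FN=0+1+0+5=6 → 15/21 = 0.7143
  surprise: TP=14, FN=1+0+2+2=5 → 14/19 = 0.7368
  disgust: TP=30, FN=3+3+1+5=12 → 30/42 = 0.7143
Macro-recall = mean = (0.7500 + 0.7941 + 0.7143 + 0.7368 + 0.7143) / 5 = 0.742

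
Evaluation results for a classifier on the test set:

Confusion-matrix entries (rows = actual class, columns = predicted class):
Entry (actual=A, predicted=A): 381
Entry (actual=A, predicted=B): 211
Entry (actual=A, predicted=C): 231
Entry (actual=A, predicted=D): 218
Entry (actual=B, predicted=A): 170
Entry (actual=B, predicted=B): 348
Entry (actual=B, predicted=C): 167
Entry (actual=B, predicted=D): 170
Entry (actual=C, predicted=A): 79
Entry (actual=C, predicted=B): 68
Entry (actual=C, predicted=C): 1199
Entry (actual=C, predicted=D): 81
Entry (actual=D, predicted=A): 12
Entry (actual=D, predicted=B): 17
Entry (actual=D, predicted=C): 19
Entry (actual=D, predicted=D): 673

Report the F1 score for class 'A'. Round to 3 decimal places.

F1 score = 2·TP/(2·TP+FP+FN).
A: TP=381, FP=170+79+12=261, FN=211+231+218=660 → 762/1683 = 0.4528

0.453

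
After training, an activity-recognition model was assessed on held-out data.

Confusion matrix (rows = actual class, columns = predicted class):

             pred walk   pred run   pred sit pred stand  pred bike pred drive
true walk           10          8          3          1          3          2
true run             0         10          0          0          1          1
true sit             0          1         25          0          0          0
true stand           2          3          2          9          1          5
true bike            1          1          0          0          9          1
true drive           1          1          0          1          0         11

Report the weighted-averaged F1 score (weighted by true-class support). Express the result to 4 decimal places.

0.6409

Per-class F1 score (2·TP/(2·TP+FP+FN)):
  walk: TP=10, FP=0+0+2+1+1=4, FN=8+3+1+3+2=17 → 20/41 = 0.48780
  run: TP=10, FP=8+1+3+1+1=14, FN=0+0+0+1+1=2 → 20/36 = 0.55556
  sit: TP=25, FP=3+0+2+0+0=5, FN=0+1+0+0+0=1 → 50/56 = 0.89286
  stand: TP=9, FP=1+0+0+0+1=2, FN=2+3+2+1+5=13 → 18/33 = 0.54545
  bike: TP=9, FP=3+1+0+1+0=5, FN=1+1+0+0+1=3 → 18/26 = 0.69231
  drive: TP=11, FP=2+1+0+5+1=9, FN=1+1+0+1+0=3 → 22/34 = 0.64706
Weighted-F1 score = Σ (supportᵢ/N)·F1 scoreᵢ with N=113: (27/113)·0.48780 + (12/113)·0.55556 + (26/113)·0.89286 + (22/113)·0.54545 + (12/113)·0.69231 + (14/113)·0.64706 = 0.6409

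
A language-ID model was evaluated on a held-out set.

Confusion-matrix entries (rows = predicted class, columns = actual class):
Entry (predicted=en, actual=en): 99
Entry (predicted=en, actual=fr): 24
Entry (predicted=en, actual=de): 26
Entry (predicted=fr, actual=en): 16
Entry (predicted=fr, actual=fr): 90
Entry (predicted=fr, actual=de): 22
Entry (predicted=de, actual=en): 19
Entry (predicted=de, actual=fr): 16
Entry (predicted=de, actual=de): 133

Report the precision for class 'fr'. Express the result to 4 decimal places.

Treat 'fr' as positive and all other classes as negative.
precision = TP/(TP+FP).
fr: TP=90, FP=16+22=38 → 90/128 = 0.70313

0.7031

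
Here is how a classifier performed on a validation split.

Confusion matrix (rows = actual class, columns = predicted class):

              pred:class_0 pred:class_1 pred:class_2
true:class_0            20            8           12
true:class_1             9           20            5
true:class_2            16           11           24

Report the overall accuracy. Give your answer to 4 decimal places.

0.5120

Accuracy = trace / total = (20+20+24=64) / 125 = 64/125 = 0.5120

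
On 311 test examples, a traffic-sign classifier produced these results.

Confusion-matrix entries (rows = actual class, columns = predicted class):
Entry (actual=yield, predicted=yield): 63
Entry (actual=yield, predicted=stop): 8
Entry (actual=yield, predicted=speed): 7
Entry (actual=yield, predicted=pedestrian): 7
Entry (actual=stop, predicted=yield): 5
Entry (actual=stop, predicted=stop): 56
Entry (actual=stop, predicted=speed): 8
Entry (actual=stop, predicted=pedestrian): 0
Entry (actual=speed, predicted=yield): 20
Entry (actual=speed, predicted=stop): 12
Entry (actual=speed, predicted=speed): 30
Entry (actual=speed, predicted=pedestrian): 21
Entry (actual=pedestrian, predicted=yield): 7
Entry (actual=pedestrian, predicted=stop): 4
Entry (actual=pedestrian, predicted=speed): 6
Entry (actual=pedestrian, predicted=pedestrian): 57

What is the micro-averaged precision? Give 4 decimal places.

Micro-averaging pools counts across classes: ΣTP=206, ΣFP=105, ΣFN=105.
Micro-precision = TP/(TP+FP) on pooled counts = 0.6624 (equals overall accuracy in single-label multiclass).

0.6624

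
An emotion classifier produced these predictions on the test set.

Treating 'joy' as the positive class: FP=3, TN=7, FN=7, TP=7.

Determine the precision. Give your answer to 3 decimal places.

Precision = TP/(TP+FP) = 7/(7+3) = 7/10 = 0.700

0.700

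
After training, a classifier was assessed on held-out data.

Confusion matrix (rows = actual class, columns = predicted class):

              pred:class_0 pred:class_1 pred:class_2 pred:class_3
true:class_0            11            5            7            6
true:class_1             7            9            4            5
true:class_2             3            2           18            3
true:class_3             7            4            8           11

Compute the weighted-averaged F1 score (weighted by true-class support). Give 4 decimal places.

0.4368

Per-class F1 score (2·TP/(2·TP+FP+FN)):
  class_0: TP=11, FP=7+3+7=17, FN=5+7+6=18 → 22/57 = 0.38596
  class_1: TP=9, FP=5+2+4=11, FN=7+4+5=16 → 18/45 = 0.40000
  class_2: TP=18, FP=7+4+8=19, FN=3+2+3=8 → 36/63 = 0.57143
  class_3: TP=11, FP=6+5+3=14, FN=7+4+8=19 → 22/55 = 0.40000
Weighted-F1 score = Σ (supportᵢ/N)·F1 scoreᵢ with N=110: (29/110)·0.38596 + (25/110)·0.40000 + (26/110)·0.57143 + (30/110)·0.40000 = 0.4368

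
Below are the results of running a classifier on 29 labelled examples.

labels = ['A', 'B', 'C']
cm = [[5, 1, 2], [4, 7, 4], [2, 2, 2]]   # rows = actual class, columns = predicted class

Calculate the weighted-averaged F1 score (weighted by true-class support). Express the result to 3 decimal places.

0.494

Per-class F1 score (2·TP/(2·TP+FP+FN)):
  A: TP=5, FP=4+2=6, FN=1+2=3 → 10/19 = 0.5263
  B: TP=7, FP=1+2=3, FN=4+4=8 → 14/25 = 0.5600
  C: TP=2, FP=2+4=6, FN=2+2=4 → 4/14 = 0.2857
Weighted-F1 score = Σ (supportᵢ/N)·F1 scoreᵢ with N=29: (8/29)·0.5263 + (15/29)·0.5600 + (6/29)·0.2857 = 0.494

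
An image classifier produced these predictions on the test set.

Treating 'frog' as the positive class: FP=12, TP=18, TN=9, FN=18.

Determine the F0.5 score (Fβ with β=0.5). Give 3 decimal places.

0.577

Fβ = (1+β²)·TP / ((1+β²)·TP + β²·FN + FP), with β²=1/4
= 1.25·18 / (1.25·18 + 0.25·18 + 12) = 0.577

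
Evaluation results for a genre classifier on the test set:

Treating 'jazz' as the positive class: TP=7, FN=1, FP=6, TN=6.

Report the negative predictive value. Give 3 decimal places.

0.857

NPV = TN/(TN+FN) = 6/(6+1) = 0.857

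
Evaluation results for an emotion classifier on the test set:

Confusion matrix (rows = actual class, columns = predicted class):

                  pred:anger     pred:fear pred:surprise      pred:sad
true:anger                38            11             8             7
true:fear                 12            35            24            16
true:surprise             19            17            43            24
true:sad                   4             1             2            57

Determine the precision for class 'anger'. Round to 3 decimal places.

0.521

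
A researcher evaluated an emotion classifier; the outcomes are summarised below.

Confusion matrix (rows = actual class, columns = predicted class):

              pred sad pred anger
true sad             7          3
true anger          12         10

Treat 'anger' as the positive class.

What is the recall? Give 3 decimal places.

0.455

Recall = TP/(TP+FN) = 10/(10+12) = 10/22 = 0.455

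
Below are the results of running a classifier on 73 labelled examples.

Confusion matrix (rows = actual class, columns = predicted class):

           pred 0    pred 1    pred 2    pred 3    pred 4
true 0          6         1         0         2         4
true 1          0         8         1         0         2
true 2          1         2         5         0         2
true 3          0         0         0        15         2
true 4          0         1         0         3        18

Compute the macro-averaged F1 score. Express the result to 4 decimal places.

0.6903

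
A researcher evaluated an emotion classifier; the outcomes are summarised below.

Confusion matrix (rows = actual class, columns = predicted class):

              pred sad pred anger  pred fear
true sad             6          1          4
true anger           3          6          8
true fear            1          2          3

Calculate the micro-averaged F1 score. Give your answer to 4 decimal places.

Micro-averaging pools counts across classes: ΣTP=15, ΣFP=19, ΣFN=19.
Micro-F1 score = 2·TP/(2·TP+FP+FN) on pooled counts = 0.4412 (equals overall accuracy in single-label multiclass).

0.4412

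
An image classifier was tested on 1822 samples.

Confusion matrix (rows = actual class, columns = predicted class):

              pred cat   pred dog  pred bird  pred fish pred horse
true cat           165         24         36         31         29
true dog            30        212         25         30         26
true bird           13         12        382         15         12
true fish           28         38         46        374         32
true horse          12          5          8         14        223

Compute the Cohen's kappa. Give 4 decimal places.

Observed agreement pₒ = trace/N = 1356/1822 = 0.74424
Expected agreement pₑ = Σ (rowᵢ·colᵢ)/N² = (285·248 + 323·291 + 434·497 + 518·464 + 262·322)/1822² = 0.21240
κ = (pₒ − pₑ)/(1 − pₑ) = (0.74424 − 0.21240)/(1 − 0.21240) = 0.6753

0.6753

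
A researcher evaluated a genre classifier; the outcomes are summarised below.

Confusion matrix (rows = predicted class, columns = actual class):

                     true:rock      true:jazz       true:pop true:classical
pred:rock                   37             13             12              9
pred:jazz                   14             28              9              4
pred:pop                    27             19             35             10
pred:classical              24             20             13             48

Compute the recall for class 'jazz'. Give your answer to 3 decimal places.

One-vs-rest for 'jazz': TP = diagonal; FP = other classes predicted 'jazz'; FN = 'jazz' predicted as other.
recall = TP/(TP+FN).
jazz: TP=28, FN=13+19+20=52 → 28/80 = 0.3500

0.350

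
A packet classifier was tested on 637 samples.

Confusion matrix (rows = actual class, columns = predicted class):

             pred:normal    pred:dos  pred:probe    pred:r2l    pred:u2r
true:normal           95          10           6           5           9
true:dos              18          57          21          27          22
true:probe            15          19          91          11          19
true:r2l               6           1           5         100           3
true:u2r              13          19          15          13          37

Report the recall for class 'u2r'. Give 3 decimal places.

0.381

Take TP from the diagonal, FP from the rest of the 'u2r' prediction marginal, FN from the rest of the 'u2r' actual marginal.
recall = TP/(TP+FN).
u2r: TP=37, FN=13+19+15+13=60 → 37/97 = 0.3814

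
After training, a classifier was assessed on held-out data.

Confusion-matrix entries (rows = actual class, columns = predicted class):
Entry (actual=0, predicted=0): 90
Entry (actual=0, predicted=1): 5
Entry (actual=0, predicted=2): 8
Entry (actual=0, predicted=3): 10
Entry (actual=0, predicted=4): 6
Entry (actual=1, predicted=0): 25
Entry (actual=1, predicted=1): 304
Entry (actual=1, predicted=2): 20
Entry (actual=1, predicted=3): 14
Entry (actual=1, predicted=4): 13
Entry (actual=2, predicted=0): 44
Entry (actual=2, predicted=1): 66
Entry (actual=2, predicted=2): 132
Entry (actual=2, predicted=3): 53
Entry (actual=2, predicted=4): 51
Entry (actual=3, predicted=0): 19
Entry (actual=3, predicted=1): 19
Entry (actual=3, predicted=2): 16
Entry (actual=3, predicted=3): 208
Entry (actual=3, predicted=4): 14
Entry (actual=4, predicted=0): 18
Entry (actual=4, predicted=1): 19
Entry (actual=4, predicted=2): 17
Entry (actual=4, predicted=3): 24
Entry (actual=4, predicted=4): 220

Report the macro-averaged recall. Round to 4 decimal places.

Per-class recall (TP/(TP+FN)):
  0: TP=90, FN=5+8+10+6=29 → 90/119 = 0.75630
  1: TP=304, FN=25+20+14+13=72 → 304/376 = 0.80851
  2: TP=132, FN=44+66+53+51=214 → 132/346 = 0.38150
  3: TP=208, FN=19+19+16+14=68 → 208/276 = 0.75362
  4: TP=220, FN=18+19+17+24=78 → 220/298 = 0.73826
Macro-recall = mean = (0.75630 + 0.80851 + 0.38150 + 0.75362 + 0.73826) / 5 = 0.6876

0.6876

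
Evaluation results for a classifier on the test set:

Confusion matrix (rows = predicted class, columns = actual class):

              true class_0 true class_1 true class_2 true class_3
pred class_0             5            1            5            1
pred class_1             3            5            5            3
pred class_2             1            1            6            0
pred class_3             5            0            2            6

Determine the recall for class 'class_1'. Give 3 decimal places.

0.714

Treat 'class_1' as positive and all other classes as negative.
recall = TP/(TP+FN).
class_1: TP=5, FN=1+1+0=2 → 5/7 = 0.7143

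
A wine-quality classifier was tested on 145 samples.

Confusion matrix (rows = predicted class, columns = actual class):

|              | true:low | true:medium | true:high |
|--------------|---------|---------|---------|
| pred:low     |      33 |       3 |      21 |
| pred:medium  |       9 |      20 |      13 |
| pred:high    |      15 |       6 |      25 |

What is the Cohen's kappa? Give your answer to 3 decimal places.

Observed agreement pₒ = trace/N = 78/145 = 0.5379
Expected agreement pₑ = Σ (rowᵢ·colᵢ)/N² = (57·57 + 29·42 + 59·46)/145² = 0.3415
κ = (pₒ − pₑ)/(1 − pₑ) = (0.5379 − 0.3415)/(1 − 0.3415) = 0.298

0.298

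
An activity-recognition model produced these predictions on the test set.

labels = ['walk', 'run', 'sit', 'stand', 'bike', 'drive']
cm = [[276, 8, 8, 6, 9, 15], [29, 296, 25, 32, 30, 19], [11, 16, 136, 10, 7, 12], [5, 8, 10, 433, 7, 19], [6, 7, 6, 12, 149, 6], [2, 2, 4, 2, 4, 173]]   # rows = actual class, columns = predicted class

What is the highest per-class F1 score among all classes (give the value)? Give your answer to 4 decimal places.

0.8864

Per-class F1 score (2·TP/(2·TP+FP+FN)):
  walk: TP=276, FP=29+11+5+6+2=53, FN=8+8+6+9+15=46 → 552/651 = 0.84793
  run: TP=296, FP=8+16+8+7+2=41, FN=29+25+32+30+19=135 → 592/768 = 0.77083
  sit: TP=136, FP=8+25+10+6+4=53, FN=11+16+10+7+12=56 → 272/381 = 0.71391
  stand: TP=433, FP=6+32+10+12+2=62, FN=5+8+10+7+19=49 → 866/977 = 0.88639
  bike: TP=149, FP=9+30+7+7+4=57, FN=6+7+6+12+6=37 → 298/392 = 0.76020
  drive: TP=173, FP=15+19+12+19+6=71, FN=2+2+4+2+4=14 → 346/431 = 0.80278
Highest is class 'stand' with F1 score = 0.8864.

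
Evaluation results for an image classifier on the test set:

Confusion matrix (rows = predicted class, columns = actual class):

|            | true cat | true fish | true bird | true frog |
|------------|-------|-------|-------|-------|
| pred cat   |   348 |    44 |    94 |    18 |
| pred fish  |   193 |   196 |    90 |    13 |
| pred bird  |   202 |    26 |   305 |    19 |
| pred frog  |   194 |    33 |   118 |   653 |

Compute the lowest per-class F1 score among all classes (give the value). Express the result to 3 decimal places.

0.483

Per-class F1 score (2·TP/(2·TP+FP+FN)):
  cat: TP=348, FP=44+94+18=156, FN=193+202+194=589 → 696/1441 = 0.4830
  fish: TP=196, FP=193+90+13=296, FN=44+26+33=103 → 392/791 = 0.4956
  bird: TP=305, FP=202+26+19=247, FN=94+90+118=302 → 610/1159 = 0.5263
  frog: TP=653, FP=194+33+118=345, FN=18+13+19=50 → 1306/1701 = 0.7678
Lowest is class 'cat' with F1 score = 0.483.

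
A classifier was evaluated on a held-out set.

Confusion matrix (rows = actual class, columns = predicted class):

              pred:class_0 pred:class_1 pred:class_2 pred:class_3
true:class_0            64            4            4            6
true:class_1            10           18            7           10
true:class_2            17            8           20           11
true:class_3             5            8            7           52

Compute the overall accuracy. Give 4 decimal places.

Accuracy = trace / total = (64+18+20+52=154) / 251 = 154/251 = 0.6135

0.6135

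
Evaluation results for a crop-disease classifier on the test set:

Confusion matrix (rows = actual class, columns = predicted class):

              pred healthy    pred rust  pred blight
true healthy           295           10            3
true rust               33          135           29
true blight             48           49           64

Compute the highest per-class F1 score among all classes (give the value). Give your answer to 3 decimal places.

0.863

Per-class F1 score (2·TP/(2·TP+FP+FN)):
  healthy: TP=295, FP=33+48=81, FN=10+3=13 → 590/684 = 0.8626
  rust: TP=135, FP=10+49=59, FN=33+29=62 → 270/391 = 0.6905
  blight: TP=64, FP=3+29=32, FN=48+49=97 → 128/257 = 0.4981
Highest is class 'healthy' with F1 score = 0.863.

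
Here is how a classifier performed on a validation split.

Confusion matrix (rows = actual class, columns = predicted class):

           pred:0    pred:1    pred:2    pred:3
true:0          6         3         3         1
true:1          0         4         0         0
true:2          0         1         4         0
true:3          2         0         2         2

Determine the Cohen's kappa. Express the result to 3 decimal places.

Observed agreement pₒ = trace/N = 16/28 = 0.5714
Expected agreement pₑ = Σ (rowᵢ·colᵢ)/N² = (13·8 + 4·8 + 5·9 + 6·3)/28² = 0.2538
κ = (pₒ − pₑ)/(1 − pₑ) = (0.5714 − 0.2538)/(1 − 0.2538) = 0.426

0.426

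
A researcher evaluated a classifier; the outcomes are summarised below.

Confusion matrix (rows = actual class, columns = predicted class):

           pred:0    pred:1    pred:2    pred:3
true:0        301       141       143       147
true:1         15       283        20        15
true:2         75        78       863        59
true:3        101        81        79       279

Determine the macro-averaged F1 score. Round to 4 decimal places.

Per-class F1 score (2·TP/(2·TP+FP+FN)):
  0: TP=301, FP=15+75+101=191, FN=141+143+147=431 → 602/1224 = 0.49183
  1: TP=283, FP=141+78+81=300, FN=15+20+15=50 → 566/916 = 0.61790
  2: TP=863, FP=143+20+79=242, FN=75+78+59=212 → 1726/2180 = 0.79174
  3: TP=279, FP=147+15+59=221, FN=101+81+79=261 → 558/1040 = 0.53654
Macro-F1 score = mean = (0.49183 + 0.61790 + 0.79174 + 0.53654) / 4 = 0.6095

0.6095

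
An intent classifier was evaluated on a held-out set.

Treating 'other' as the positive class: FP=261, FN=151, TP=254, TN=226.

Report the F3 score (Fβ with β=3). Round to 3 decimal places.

Fβ = (1+β²)·TP / ((1+β²)·TP + β²·FN + FP), with β²=9
= 10·254 / (10·254 + 9·151 + 261) = 0.611

0.611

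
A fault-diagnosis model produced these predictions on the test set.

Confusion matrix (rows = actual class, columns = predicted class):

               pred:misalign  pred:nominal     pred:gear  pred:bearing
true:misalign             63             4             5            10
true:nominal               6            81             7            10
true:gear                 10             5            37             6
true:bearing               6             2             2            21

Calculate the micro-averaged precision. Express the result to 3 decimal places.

Micro-averaging pools counts across classes: ΣTP=202, ΣFP=73, ΣFN=73.
Micro-precision = TP/(TP+FP) on pooled counts = 0.735 (equals overall accuracy in single-label multiclass).

0.735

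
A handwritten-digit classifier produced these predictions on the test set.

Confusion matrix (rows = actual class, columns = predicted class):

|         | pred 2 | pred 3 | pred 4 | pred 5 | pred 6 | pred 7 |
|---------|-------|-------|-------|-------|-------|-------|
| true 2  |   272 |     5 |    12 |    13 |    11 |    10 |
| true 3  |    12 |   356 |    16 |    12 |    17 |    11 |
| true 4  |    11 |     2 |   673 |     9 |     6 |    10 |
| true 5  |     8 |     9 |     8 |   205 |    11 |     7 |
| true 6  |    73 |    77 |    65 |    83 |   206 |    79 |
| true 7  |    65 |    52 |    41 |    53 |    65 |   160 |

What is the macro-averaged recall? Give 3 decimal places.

Per-class recall (TP/(TP+FN)):
  2: TP=272, FN=5+12+13+11+10=51 → 272/323 = 0.8421
  3: TP=356, FN=12+16+12+17+11=68 → 356/424 = 0.8396
  4: TP=673, FN=11+2+9+6+10=38 → 673/711 = 0.9466
  5: TP=205, FN=8+9+8+11+7=43 → 205/248 = 0.8266
  6: TP=206, FN=73+77+65+83+79=377 → 206/583 = 0.3533
  7: TP=160, FN=65+52+41+53+65=276 → 160/436 = 0.3670
Macro-recall = mean = (0.8421 + 0.8396 + 0.9466 + 0.8266 + 0.3533 + 0.3670) / 6 = 0.696

0.696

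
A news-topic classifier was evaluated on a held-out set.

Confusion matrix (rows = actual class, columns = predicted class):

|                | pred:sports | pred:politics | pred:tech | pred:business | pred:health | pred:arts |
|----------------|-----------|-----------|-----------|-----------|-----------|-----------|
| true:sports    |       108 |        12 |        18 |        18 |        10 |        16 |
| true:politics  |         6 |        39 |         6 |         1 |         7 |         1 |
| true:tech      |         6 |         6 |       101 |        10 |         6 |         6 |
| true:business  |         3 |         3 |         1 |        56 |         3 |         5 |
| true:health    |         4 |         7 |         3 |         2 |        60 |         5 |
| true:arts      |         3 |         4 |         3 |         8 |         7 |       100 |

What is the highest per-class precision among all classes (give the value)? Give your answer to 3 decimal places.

Per-class precision (TP/(TP+FP)):
  sports: TP=108, FP=6+6+3+4+3=22 → 108/130 = 0.8308
  politics: TP=39, FP=12+6+3+7+4=32 → 39/71 = 0.5493
  tech: TP=101, FP=18+6+1+3+3=31 → 101/132 = 0.7652
  business: TP=56, FP=18+1+10+2+8=39 → 56/95 = 0.5895
  health: TP=60, FP=10+7+6+3+7=33 → 60/93 = 0.6452
  arts: TP=100, FP=16+1+6+5+5=33 → 100/133 = 0.7519
Highest is class 'sports' with precision = 0.831.

0.831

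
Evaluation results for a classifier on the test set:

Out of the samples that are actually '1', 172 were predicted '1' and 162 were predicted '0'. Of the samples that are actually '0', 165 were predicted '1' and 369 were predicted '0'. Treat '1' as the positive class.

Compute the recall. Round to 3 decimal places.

0.515

Recall = TP/(TP+FN) = 172/(172+162) = 172/334 = 0.515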